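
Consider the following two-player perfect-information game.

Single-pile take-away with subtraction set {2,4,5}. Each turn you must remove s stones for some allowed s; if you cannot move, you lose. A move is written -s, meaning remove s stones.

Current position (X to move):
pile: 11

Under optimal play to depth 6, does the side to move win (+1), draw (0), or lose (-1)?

value(11, X) = +1

[11] X move#1: -2:-1/9, -4:+1/7*, -5:-1/6
[7] O move#2: -2:-1/5*, -4:-1/3, -5:-1/2
[5] X move#3: -2:-1/3, -4:+1/1*, -5:+1/0
[1] end (terminal -1, O#4); searched 11 to 6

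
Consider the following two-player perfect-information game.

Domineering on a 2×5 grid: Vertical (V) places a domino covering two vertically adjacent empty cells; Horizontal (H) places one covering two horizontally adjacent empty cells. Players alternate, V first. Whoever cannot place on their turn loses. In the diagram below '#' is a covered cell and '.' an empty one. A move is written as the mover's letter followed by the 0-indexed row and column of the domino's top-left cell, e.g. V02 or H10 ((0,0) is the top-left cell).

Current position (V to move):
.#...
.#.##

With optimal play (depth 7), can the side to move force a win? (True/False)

V winning at [.#.../.#.##]: True

ply 1, V at .#.../.#.## | V00=-1→##.../##.##; V02=+1→.##../.####*
ply 2, H at .##../.#### | H03=-1→.####/.####*
ply 3, V at .####/.#### | V00=+1→#####/#####*
ply 4: #####/##### is terminal -1 (H); from .#.../.#.## depth 7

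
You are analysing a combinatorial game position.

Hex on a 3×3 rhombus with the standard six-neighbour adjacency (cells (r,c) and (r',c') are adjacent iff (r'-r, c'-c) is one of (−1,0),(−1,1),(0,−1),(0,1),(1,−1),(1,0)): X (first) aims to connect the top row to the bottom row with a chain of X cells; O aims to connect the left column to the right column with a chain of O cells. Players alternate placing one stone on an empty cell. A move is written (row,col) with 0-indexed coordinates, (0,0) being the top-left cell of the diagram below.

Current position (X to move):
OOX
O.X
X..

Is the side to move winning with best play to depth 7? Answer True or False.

X winning at [OOX/O.X/X..]: True

[OOX/O.X/X..] X move#1: (1,1):+1/OOX/OXX/X..*, (2,1):+1/OOX/O.X/XX., (2,2):+1/OOX/O.X/X.X
[OOX/OXX/X..] end (terminal -1, O#2); searched OOX/O.X/X.. to 7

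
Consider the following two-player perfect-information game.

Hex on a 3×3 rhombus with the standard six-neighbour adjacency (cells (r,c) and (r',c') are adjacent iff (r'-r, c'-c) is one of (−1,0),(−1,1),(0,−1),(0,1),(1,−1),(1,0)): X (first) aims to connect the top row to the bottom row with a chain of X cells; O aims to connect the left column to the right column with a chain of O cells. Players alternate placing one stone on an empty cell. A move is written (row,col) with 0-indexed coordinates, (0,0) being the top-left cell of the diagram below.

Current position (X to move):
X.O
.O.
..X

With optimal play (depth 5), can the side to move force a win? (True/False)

[X.O/.O./..X] X move#1: (0,1):-1/XXO/.O./..X*, (1,0):-1/X.O/XO./..X, (1,2):-1/X.O/.OX/..X, (2,0):-1/X.O/.O./X.X, (2,1):-1/X.O/.O./.XX
[XXO/.O./..X] O move#2: (1,0):+1/XXO/OO./..X*, (1,2):+1/XXO/.OO/..X, (2,0):+1/XXO/.O./O.X, (2,1):+1/XXO/.O./.OX
[XXO/OO./..X] end (terminal -1, X#3); searched X.O/.O./..X to 5

X winning at [X.O/.O./..X]: False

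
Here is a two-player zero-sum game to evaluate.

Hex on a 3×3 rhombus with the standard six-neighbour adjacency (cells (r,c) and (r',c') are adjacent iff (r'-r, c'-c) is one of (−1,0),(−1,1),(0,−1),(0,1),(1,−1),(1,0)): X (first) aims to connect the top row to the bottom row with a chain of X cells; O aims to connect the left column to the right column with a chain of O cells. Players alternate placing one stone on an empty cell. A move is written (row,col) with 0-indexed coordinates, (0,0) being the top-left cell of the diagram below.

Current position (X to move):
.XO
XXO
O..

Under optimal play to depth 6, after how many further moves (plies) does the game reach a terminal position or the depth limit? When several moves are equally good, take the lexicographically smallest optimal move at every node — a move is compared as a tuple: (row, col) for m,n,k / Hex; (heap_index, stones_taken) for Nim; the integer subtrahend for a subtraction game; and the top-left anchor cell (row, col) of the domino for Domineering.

p1 X@[.XO/XXO/O..]: (0,0)[XXO/XXO/O..]-1 (2,1)[.XO/XXO/OX.]+1* (2,2)[.XO/XXO/O.X]-1
p2 O@[.XO/XXO/OX.] terminal -1; root [.XO/XXO/O..] d6

PV length from [.XO/XXO/O..]: 1 ply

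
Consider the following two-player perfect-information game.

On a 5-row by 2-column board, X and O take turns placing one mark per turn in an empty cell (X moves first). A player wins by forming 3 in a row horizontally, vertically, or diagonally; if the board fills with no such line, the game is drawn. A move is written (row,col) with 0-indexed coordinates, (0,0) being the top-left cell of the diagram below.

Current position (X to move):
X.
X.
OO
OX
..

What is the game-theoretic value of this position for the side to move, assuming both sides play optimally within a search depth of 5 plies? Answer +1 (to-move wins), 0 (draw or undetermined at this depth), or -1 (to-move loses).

ply 1, X at X./X./OO/OX/.. | (0,1)=-1→XX/X./OO/OX/..; (1,1)=-1→X./XX/OO/OX/..; (4,0)=+0→X./X./OO/OX/X.*; (4,1)=-1→X./X./OO/OX/.X
ply 2, O at X./X./OO/OX/X. | (0,1)=+0→XO/X./OO/OX/X.*; (1,1)=+0→X./XO/OO/OX/X.; (4,1)=+0→X./X./OO/OX/XO
ply 3, X at XO/X./OO/OX/X. | (1,1)=+0→XO/XX/OO/OX/X.*; (4,1)=-1→XO/X./OO/OX/XX
ply 4, O at XO/XX/OO/OX/X. | (4,1)=+0→XO/XX/OO/OX/XO*
ply 5: XO/XX/OO/OX/XO is terminal +0 (X); from X./X./OO/OX/.. depth 5

value(X./X./OO/OX/.., X) = 0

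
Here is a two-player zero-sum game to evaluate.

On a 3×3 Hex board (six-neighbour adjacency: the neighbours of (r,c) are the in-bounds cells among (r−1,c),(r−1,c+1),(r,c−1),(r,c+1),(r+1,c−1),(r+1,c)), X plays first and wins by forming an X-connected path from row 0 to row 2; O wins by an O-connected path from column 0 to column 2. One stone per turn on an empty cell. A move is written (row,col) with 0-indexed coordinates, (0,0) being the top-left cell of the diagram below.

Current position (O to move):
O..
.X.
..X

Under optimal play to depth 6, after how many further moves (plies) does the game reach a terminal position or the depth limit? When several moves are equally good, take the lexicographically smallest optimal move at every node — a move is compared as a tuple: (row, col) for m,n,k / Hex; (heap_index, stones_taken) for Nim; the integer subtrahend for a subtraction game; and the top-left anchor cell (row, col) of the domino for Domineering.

ply 1, O at O../.X./..X | (0,1)=-1→OO./.X./..X*; (0,2)=-1→O.O/.X./..X; (1,0)=-1→O../OX./..X; (1,2)=-1→O../.XO/..X; (2,0)=-1→O../.X./O.X; (2,1)=-1→O../.X./.OX
ply 2, X at OO./.X./..X | (0,2)=+1→OOX/.X./..X*; (1,0)=-1→OO./XX./..X; (1,2)=-1→OO./.XX/..X; (2,0)=-1→OO./.X./X.X; (2,1)=-1→OO./.X./.XX
ply 3, O at OOX/.X./..X | (1,0)=-1→OOX/OX./..X*; (1,2)=-1→OOX/.XO/..X; (2,0)=-1→OOX/.X./O.X; (2,1)=-1→OOX/.X./.OX
ply 4, X at OOX/OX./..X | (1,2)=+1→OOX/OXX/..X*; (2,0)=+1→OOX/OX./X.X; (2,1)=+1→OOX/OX./.XX
ply 5: OOX/OXX/..X is terminal -1 (O); from O../.X./..X depth 6

PV length from [O../.X./..X]: 4 plies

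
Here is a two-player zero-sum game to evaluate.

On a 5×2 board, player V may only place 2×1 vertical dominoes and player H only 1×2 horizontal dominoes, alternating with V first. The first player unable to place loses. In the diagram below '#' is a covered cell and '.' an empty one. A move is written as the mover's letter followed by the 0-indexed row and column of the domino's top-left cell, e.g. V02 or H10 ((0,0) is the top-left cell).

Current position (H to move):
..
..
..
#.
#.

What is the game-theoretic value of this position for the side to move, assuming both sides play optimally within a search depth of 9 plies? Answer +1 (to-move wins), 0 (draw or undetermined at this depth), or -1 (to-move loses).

[../../../#./#.] H move#1: H00:-1/##/../../#./#., H10:+1/../##/../#./#.*, H20:-1/../../##/#./#.
[../##/../#./#.] V move#2: V21:-1/../##/.#/##/#.*, V31:-1/../##/../##/##
[../##/.#/##/#.] H move#3: H00:+1/##/##/.#/##/#.*
[##/##/.#/##/#.] end (terminal -1, V#4); searched ../../../#./#. to 9

value(../../../#./#., H) = +1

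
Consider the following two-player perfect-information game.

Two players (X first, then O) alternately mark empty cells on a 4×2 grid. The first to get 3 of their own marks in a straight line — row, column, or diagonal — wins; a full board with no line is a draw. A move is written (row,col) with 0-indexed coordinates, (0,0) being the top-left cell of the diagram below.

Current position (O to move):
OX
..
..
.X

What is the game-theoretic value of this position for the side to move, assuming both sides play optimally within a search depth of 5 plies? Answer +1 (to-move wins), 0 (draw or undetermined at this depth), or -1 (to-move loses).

value(OX/../../.X, O) = 0

[OX/../../.X] O move#1: (1,0):+0/OX/O./../.X*, (1,1):+0/OX/.O/../.X, (2,0):+0/OX/../O./.X, (2,1):+0/OX/../.O/.X, (3,0):+0/OX/../../OX
[OX/O./../.X] X move#2: (1,1):-1/OX/OX/../.X, (2,0):+0/OX/O./X./.X*, (2,1):-1/OX/O./.X/.X, (3,0):-1/OX/O./../XX
[OX/O./X./.X] O move#3: (1,1):+0/OX/OO/X./.X*, (2,1):+0/OX/O./XO/.X, (3,0):+0/OX/O./X./OX
[OX/OO/X./.X] X move#4: (2,1):+0/OX/OO/XX/.X*, (3,0):+0/OX/OO/X./XX
[OX/OO/XX/.X] O move#5: (3,0):+0/OX/OO/XX/OX*
[OX/OO/XX/OX] end (terminal +0, X#6); searched OX/../../.X to 5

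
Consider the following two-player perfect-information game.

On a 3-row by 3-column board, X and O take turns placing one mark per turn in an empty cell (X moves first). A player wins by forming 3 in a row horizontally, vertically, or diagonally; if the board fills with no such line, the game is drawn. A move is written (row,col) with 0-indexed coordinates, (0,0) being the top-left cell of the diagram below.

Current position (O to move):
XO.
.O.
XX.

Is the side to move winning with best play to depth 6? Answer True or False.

ply 1, O at XO./.O./XX. | (0,2)=-1→XOO/.O./XX.*; (1,0)=-1→XO./OO./XX.; (1,2)=-1→XO./.OO/XX.; (2,2)=-1→XO./.O./XXO
ply 2, X at XOO/.O./XX. | (1,0)=+1→XOO/XO./XX.*; (1,2)=+1→XOO/.OX/XX.; (2,2)=+1→XOO/.O./XXX
ply 3: XOO/XO./XX. is terminal -1 (O); from XO./.O./XX. depth 6

O winning at [XO./.O./XX.]: False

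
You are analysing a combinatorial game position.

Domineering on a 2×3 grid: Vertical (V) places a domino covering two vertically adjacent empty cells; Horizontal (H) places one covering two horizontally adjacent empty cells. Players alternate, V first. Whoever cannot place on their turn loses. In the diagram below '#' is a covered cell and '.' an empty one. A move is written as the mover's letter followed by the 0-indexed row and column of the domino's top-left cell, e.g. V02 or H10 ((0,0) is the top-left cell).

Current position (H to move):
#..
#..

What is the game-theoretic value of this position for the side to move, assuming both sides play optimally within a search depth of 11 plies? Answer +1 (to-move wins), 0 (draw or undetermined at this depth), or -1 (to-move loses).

value(#../#.., H) = +1

[#../#..] H move#1: H01:+1/###/#..*, H11:+1/#../###
[###/#..] end (terminal -1, V#2); searched #../#.. to 11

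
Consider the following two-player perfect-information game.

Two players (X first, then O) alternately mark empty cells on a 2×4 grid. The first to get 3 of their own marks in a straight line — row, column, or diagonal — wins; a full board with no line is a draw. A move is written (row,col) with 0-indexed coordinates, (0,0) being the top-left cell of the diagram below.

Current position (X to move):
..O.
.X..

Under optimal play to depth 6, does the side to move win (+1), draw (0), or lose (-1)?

value(..O./.X.., X) = +1

p1 X@[..O./.X..]: (0,0)[X.O./.X..]+0 (0,1)[.XO./.X..]+0 (0,3)[..OX/.X..]+0 (1,0)[..O./XX..]+0 (1,2)[..O./.XX.]+1* (1,3)[..O./.X.X]+0
p2 O@[..O./.XX.]: (0,0)[O.O./.XX.]-1* (0,1)[.OO./.XX.]-1 (0,3)[..OO/.XX.]-1 (1,0)[..O./OXX.]-1 (1,3)[..O./.XXO]-1
p3 X@[O.O./.XX.]: (0,1)[OXO./.XX.]+1* (0,3)[O.OX/.XX.]-1 (1,0)[O.O./XXX.]+1 (1,3)[O.O./.XXX]+1
p4 O@[OXO./.XX.]: (0,3)[OXOO/.XX.]-1* (1,0)[OXO./OXX.]-1 (1,3)[OXO./.XXO]-1
p5 X@[OXOO/.XX.]: (1,0)[OXOO/XXX.]+1* (1,3)[OXOO/.XXX]+1
p6 O@[OXOO/XXX.] terminal -1; root [..O./.X..] d6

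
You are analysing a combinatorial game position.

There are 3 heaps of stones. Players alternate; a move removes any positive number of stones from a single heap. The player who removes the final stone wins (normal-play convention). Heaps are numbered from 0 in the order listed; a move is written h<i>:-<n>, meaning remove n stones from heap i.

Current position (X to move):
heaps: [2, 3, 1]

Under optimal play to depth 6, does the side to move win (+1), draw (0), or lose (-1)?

value((2,3,1), X) = -1

[(2,3,1)] X move#1: h0:-1:-1/(1,3,1)*, h0:-2:-1/(0,3,1), h1:-1:-1/(2,2,1), h1:-2:-1/(2,1,1), h1:-3:-1/(2,0,1), h2:-1:-1/(2,3,0)
[(1,3,1)] O move#2: h0:-1:-1/(0,3,1), h1:-1:-1/(1,2,1), h1:-2:-1/(1,1,1), h1:-3:+1/(1,0,1)*, h2:-1:-1/(1,3,0)
[(1,0,1)] X move#3: h0:-1:-1/(0,0,1)*, h2:-1:-1/(1,0,0)
[(0,0,1)] O move#4: h2:-1:+1/(0,0,0)*
[(0,0,0)] end (terminal -1, X#5); searched (2,3,1) to 6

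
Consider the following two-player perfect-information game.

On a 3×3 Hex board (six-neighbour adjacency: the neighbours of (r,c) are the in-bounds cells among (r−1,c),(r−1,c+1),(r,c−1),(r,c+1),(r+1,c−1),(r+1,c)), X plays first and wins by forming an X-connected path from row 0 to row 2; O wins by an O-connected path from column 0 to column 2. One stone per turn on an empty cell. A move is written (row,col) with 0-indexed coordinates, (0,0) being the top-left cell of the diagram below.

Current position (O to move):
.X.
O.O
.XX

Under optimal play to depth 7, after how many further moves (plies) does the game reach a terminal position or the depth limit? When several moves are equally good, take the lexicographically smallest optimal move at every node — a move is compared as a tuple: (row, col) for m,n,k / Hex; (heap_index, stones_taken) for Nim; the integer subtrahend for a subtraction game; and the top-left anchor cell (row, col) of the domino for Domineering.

PV length from [.X./O.O/.XX]: 1 ply

[.X./O.O/.XX] O move#1: (0,0):-1/OX./O.O/.XX, (0,2):-1/.XO/O.O/.XX, (1,1):+1/.X./OOO/.XX*, (2,0):-1/.X./O.O/OXX
[.X./OOO/.XX] end (terminal -1, X#2); searched .X./O.O/.XX to 7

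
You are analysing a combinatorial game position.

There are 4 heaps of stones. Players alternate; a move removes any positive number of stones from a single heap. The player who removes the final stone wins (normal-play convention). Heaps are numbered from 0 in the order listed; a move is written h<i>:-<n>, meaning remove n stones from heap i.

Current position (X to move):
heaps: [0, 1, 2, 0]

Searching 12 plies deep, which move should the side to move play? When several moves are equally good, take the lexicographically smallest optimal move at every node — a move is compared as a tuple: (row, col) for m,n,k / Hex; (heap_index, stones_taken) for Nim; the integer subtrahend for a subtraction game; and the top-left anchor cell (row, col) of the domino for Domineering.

[(0,1,2,0)] X move#1: h1:-1:-1/(0,0,2,0), h2:-1:+1/(0,1,1,0)*, h2:-2:-1/(0,1,0,0)
[(0,1,1,0)] O move#2: h1:-1:-1/(0,0,1,0)*, h2:-1:-1/(0,1,0,0)
[(0,0,1,0)] X move#3: h2:-1:+1/(0,0,0,0)*
[(0,0,0,0)] end (terminal -1, O#4); searched (0,1,2,0) to 12

X's best at [(0,1,2,0)]: h2:-1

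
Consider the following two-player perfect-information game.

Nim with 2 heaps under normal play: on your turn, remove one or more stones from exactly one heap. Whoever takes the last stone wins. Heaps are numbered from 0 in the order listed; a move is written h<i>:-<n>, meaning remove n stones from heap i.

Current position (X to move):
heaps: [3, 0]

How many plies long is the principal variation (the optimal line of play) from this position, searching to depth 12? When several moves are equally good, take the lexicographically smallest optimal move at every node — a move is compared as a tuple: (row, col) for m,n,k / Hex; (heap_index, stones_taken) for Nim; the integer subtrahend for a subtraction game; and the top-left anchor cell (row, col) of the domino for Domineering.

PV length from [(3,0)]: 1 ply

[(3,0)] X move#1: h0:-1:-1/(2,0), h0:-2:-1/(1,0), h0:-3:+1/(0,0)*
[(0,0)] end (terminal -1, O#2); searched (3,0) to 12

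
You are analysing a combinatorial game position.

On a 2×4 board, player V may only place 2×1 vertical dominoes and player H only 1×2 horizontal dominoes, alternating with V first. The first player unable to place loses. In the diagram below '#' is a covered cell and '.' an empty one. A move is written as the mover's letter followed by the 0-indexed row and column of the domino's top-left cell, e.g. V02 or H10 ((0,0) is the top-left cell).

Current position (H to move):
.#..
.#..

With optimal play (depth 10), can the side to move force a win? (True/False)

p1 H@[.#../.#..]: H02[.###/.#..]+1* H12[.#../.###]+1
p2 V@[.###/.#..]: V00[####/##..]-1*
p3 H@[####/##..]: H12[####/####]+1*
p4 V@[####/####] terminal -1; root [.#../.#..] d10

H winning at [.#../.#..]: True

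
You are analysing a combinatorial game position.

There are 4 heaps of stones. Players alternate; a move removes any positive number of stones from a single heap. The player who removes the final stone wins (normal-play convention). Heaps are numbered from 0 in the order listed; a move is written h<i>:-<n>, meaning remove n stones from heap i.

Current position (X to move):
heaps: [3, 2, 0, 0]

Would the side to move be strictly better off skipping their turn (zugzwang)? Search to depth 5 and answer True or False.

p1 X@[(3,2,0,0)]: h0:-1[(2,2,0,0)]+1* h0:-2[(1,2,0,0)]-1 h0:-3[(0,2,0,0)]-1 h1:-1[(3,1,0,0)]-1 h1:-2[(3,0,0,0)]-1
p2 O@[(2,2,0,0)]: h0:-1[(1,2,0,0)]-1* h0:-2[(0,2,0,0)]-1 h1:-1[(2,1,0,0)]-1 h1:-2[(2,0,0,0)]-1
p3 X@[(1,2,0,0)]: h0:-1[(0,2,0,0)]-1 h1:-1[(1,1,0,0)]+1* h1:-2[(1,0,0,0)]-1
p4 O@[(1,1,0,0)]: h0:-1[(0,1,0,0)]-1* h1:-1[(1,0,0,0)]-1
p5 X@[(0,1,0,0)]: h1:-1[(0,0,0,0)]+1*
p6 O@[(0,0,0,0)] terminal -1; root [(3,2,0,0)] d5
if X skipped the turn, O would face:
~ p1 O@[(3,2,0,0)]: h0:-1[(2,2,0,0)]+1* h0:-2[(1,2,0,0)]-1 h0:-3[(0,2,0,0)]-1 h1:-1[(3,1,0,0)]-1 h1:-2[(3,0,0,0)]-1
~ p2 X@[(2,2,0,0)]: h0:-1[(1,2,0,0)]-1* h0:-2[(0,2,0,0)]-1 h1:-1[(2,1,0,0)]-1 h1:-2[(2,0,0,0)]-1
~ p3 O@[(1,2,0,0)]: h0:-1[(0,2,0,0)]-1 h1:-1[(1,1,0,0)]+1* h1:-2[(1,0,0,0)]-1
~ p4 X@[(1,1,0,0)]: h0:-1[(0,1,0,0)]-1* h1:-1[(1,0,0,0)]-1
~ p5 O@[(0,1,0,0)]: h1:-1[(0,0,0,0)]+1*
~ p6 X@[(0,0,0,0)] terminal -1; root [(3,2,0,0)] d5
compare (X): move=+1 vs pass=-1

zugzwang((3,2,0,0), X) = False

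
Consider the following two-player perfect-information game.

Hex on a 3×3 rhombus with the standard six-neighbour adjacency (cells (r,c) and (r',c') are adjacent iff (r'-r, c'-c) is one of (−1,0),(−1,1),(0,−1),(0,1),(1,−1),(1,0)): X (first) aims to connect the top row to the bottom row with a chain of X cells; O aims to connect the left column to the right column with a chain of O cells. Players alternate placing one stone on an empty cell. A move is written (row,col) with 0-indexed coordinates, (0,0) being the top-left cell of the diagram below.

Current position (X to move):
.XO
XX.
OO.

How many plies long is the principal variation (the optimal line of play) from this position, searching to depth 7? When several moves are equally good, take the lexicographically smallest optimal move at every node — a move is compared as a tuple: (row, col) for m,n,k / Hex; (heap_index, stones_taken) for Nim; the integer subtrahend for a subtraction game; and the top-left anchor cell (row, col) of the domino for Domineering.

ply 1, X at .XO/XX./OO. | (0,0)=-1→XXO/XX./OO.*; (1,2)=-1→.XO/XXX/OO.; (2,2)=-1→.XO/XX./OOX
ply 2, O at XXO/XX./OO. | (1,2)=+1→XXO/XXO/OO.*; (2,2)=+1→XXO/XX./OOO
ply 3: XXO/XXO/OO. is terminal -1 (X); from .XO/XX./OO. depth 7

PV length from [.XO/XX./OO.]: 2 plies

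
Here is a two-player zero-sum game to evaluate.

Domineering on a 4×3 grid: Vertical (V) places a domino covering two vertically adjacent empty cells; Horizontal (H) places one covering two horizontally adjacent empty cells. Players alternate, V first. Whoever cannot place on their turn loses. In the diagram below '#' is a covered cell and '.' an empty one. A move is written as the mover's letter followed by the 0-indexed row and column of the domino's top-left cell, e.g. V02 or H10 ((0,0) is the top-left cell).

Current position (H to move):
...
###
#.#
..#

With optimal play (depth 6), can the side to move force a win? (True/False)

H winning at [.../###/#.#/..#]: True

[.../###/#.#/..#] H move#1: H00:-1/##./###/#.#/..#, H01:-1/.##/###/#.#/..#, H30:+1/.../###/#.#/###*
[.../###/#.#/###] end (terminal -1, V#2); searched .../###/#.#/..# to 6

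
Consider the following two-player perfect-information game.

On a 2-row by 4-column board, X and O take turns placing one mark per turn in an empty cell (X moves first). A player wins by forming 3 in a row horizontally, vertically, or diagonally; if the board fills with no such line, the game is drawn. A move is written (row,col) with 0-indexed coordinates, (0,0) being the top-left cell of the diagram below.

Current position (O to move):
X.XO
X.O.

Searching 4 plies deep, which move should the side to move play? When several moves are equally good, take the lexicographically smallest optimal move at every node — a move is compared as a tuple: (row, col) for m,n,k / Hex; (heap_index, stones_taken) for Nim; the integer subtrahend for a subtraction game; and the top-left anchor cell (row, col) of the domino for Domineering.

ply 1, O at X.XO/X.O. | (0,1)=+0→XOXO/X.O.*; (1,1)=-1→X.XO/XOO.; (1,3)=-1→X.XO/X.OO
ply 2, X at XOXO/X.O. | (1,1)=+0→XOXO/XXO.*; (1,3)=+0→XOXO/X.OX
ply 3, O at XOXO/XXO. | (1,3)=+0→XOXO/XXOO*
ply 4: XOXO/XXOO is terminal +0 (X); from X.XO/X.O. depth 4

O's best at [X.XO/X.O.]: (0,1)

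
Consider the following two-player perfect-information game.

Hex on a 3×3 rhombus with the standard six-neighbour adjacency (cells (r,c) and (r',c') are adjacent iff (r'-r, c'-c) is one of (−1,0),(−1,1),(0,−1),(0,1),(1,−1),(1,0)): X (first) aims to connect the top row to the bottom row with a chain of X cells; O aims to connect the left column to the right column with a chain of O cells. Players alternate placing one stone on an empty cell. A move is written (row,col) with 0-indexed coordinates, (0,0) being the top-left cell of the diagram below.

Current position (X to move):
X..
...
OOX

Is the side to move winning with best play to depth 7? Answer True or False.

ply 1, X at X../.../OOX | (0,1)=-1→XX./.../OOX; (0,2)=-1→X.X/.../OOX; (1,0)=-1→X../X../OOX; (1,1)=-1→X../.X./OOX; (1,2)=+1→X../..X/OOX*
ply 2, O at X../..X/OOX | (0,1)=-1→XO./..X/OOX*; (0,2)=-1→X.O/..X/OOX; (1,0)=-1→X../O.X/OOX; (1,1)=-1→X../.OX/OOX
ply 3, X at XO./..X/OOX | (0,2)=+1→XOX/..X/OOX*; (1,0)=+1→XO./X.X/OOX; (1,1)=+1→XO./.XX/OOX
ply 4: XOX/..X/OOX is terminal -1 (O); from X../.../OOX depth 7

X winning at [X../.../OOX]: True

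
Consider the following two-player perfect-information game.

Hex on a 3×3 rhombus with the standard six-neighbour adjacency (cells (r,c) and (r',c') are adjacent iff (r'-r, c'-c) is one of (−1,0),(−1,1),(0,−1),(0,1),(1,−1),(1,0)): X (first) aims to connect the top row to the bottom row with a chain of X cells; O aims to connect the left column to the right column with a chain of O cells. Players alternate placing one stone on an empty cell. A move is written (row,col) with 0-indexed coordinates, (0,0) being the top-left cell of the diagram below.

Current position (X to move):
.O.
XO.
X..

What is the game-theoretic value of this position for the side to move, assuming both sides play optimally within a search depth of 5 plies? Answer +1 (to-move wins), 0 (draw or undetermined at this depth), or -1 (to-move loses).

value(.O./XO./X.., X) = +1

p1 X@[.O./XO./X..]: (0,0)[XO./XO./X..]+1* (0,2)[.OX/XO./X..]+1 (1,2)[.O./XOX/X..]+1 (2,1)[.O./XO./XX.]-1 (2,2)[.O./XO./X.X]-1
p2 O@[XO./XO./X..] terminal -1; root [.O./XO./X..] d5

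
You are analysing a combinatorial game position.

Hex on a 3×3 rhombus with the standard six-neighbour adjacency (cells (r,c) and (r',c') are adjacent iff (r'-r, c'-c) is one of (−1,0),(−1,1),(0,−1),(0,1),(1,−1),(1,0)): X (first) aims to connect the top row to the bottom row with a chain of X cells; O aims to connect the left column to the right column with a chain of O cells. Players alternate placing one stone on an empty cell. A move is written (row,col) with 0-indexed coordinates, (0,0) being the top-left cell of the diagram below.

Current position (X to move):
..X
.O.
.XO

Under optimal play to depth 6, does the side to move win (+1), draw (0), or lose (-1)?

value(..X/.O./.XO, X) = +1

p1 X@[..X/.O./.XO]: (0,0)[X.X/.O./.XO]-1 (0,1)[.XX/.O./.XO]-1 (1,0)[..X/XO./.XO]+1* (1,2)[..X/.OX/.XO]+1 (2,0)[..X/.O./XXO]+1
p2 O@[..X/XO./.XO]: (0,0)[O.X/XO./.XO]-1* (0,1)[.OX/XO./.XO]-1 (1,2)[..X/XOO/.XO]-1 (2,0)[..X/XO./OXO]-1
p3 X@[O.X/XO./.XO]: (0,1)[OXX/XO./.XO]+1* (1,2)[O.X/XOX/.XO]+1 (2,0)[O.X/XO./XXO]+1
p4 O@[OXX/XO./.XO]: (1,2)[OXX/XOO/.XO]-1* (2,0)[OXX/XO./OXO]-1
p5 X@[OXX/XOO/.XO]: (2,0)[OXX/XOO/XXO]+1*
p6 O@[OXX/XOO/XXO] terminal -1; root [..X/.O./.XO] d6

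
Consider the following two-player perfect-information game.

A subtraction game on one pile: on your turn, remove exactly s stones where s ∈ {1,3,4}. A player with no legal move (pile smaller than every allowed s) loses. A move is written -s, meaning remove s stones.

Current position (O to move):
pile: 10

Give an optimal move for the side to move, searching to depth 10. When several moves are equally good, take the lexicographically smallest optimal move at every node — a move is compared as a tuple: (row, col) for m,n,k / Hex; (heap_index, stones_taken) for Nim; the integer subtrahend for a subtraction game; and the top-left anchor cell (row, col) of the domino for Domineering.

ply 1, O at 10 | -1=+1→9*; -3=+1→7; -4=-1→6
ply 2, X at 9 | -1=-1→8*; -3=-1→6; -4=-1→5
ply 3, O at 8 | -1=+1→7*; -3=-1→5; -4=-1→4
ply 4, X at 7 | -1=-1→6*; -3=-1→4; -4=-1→3
ply 5, O at 6 | -1=-1→5; -3=-1→3; -4=+1→2*
ply 6, X at 2 | -1=-1→1*
ply 7, O at 1 | -1=+1→0*
ply 8: 0 is terminal -1 (X); from 10 depth 10

O's best at [10]: -1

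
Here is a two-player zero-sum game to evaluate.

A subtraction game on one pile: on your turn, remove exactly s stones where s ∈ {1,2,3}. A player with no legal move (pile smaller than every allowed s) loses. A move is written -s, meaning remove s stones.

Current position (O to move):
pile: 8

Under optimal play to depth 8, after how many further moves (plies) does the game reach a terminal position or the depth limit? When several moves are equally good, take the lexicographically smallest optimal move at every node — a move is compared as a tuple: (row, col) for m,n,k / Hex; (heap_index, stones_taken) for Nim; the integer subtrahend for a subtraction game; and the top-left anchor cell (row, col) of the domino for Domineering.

PV length from [8]: 4 plies

p1 O@[8]: -1[7]-1* -2[6]-1 -3[5]-1
p2 X@[7]: -1[6]-1 -2[5]-1 -3[4]+1*
p3 O@[4]: -1[3]-1* -2[2]-1 -3[1]-1
p4 X@[3]: -1[2]-1 -2[1]-1 -3[0]+1*
p5 O@[0] terminal -1; root [8] d8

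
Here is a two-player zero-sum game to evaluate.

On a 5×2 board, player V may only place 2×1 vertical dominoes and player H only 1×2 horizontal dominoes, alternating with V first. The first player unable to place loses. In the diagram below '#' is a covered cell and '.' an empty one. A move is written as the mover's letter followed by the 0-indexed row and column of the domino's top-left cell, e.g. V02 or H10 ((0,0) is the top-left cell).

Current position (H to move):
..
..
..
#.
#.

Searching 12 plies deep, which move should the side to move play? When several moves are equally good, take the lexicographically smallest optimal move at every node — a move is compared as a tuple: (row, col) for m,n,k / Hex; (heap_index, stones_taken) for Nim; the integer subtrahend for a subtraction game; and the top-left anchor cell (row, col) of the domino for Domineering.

[../../../#./#.] H move#1: H00:-1/##/../../#./#., H10:+1/../##/../#./#.*, H20:-1/../../##/#./#.
[../##/../#./#.] V move#2: V21:-1/../##/.#/##/#.*, V31:-1/../##/../##/##
[../##/.#/##/#.] H move#3: H00:+1/##/##/.#/##/#.*
[##/##/.#/##/#.] end (terminal -1, V#4); searched ../../../#./#. to 12

H's best at [../../../#./#.]: H10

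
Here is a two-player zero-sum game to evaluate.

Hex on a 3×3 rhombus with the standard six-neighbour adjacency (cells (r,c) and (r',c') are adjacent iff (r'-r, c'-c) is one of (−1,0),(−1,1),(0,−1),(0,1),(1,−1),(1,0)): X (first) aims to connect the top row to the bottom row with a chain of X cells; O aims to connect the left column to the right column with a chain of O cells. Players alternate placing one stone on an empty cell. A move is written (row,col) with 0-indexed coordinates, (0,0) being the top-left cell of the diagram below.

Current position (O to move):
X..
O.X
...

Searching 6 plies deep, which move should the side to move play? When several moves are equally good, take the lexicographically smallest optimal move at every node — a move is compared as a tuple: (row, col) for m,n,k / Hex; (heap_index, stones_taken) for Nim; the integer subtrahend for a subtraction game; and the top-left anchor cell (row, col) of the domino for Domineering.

O's best at [X../O.X/...]: (0,2)

[X../O.X/...] O move#1: (0,1):-1/XO./O.X/..., (0,2):+1/X.O/O.X/...*, (1,1):-1/X../OOX/..., (2,0):-1/X../O.X/O.., (2,1):-1/X../O.X/.O., (2,2):-1/X../O.X/..O
[X.O/O.X/...] X move#2: (0,1):-1/XXO/O.X/...*, (1,1):-1/X.O/OXX/..., (2,0):-1/X.O/O.X/X.., (2,1):-1/X.O/O.X/.X., (2,2):-1/X.O/O.X/..X
[XXO/O.X/...] O move#3: (1,1):+1/XXO/OOX/...*, (2,0):-1/XXO/O.X/O.., (2,1):-1/XXO/O.X/.O., (2,2):-1/XXO/O.X/..O
[XXO/OOX/...] end (terminal -1, X#4); searched X../O.X/... to 6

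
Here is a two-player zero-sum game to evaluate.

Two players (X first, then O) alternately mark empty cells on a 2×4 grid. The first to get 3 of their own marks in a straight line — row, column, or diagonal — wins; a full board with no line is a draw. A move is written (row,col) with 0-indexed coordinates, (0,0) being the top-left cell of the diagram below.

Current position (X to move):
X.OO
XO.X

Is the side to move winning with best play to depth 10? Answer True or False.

X winning at [X.OO/XO.X]: False

[X.OO/XO.X] X move#1: (0,1):+0/XXOO/XO.X*, (1,2):-1/X.OO/XOXX
[XXOO/XO.X] O move#2: (1,2):+0/XXOO/XOOX*
[XXOO/XOOX] end (terminal +0, X#3); searched X.OO/XO.X to 10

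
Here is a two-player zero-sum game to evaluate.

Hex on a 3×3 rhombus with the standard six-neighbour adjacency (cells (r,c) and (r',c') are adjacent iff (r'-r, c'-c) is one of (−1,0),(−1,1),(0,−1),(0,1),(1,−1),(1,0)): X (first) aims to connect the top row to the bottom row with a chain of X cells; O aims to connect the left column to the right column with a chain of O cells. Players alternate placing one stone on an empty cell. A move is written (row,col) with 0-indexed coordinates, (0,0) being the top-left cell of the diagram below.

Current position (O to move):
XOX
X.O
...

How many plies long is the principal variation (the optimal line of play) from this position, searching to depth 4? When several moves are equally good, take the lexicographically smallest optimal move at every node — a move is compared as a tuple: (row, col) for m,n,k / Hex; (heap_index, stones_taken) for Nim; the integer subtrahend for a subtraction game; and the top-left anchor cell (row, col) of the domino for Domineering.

PV length from [XOX/X.O/...]: 3 plies

p1 O@[XOX/X.O/...]: (1,1)[XOX/XOO/...]-1 (2,0)[XOX/X.O/O..]+1* (2,1)[XOX/X.O/.O.]-1 (2,2)[XOX/X.O/..O]-1
p2 X@[XOX/X.O/O..]: (1,1)[XOX/XXO/O..]-1* (2,1)[XOX/X.O/OX.]-1 (2,2)[XOX/X.O/O.X]-1
p3 O@[XOX/XXO/O..]: (2,1)[XOX/XXO/OO.]+1* (2,2)[XOX/XXO/O.O]-1
p4 X@[XOX/XXO/OO.] terminal -1; root [XOX/X.O/...] d4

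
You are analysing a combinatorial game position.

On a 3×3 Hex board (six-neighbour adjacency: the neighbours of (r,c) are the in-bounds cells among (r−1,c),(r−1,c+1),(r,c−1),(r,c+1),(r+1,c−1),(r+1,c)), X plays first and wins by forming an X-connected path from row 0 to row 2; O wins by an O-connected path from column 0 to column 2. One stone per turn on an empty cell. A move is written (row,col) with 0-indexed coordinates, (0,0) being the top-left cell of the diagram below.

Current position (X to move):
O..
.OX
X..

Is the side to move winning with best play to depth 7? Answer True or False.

ply 1, X at O../.OX/X.. | (0,1)=+1→OX./.OX/X..*; (0,2)=+1→O.X/.OX/X..; (1,0)=+1→O../XOX/X..; (2,1)=-1→O../.OX/XX.; (2,2)=-1→O../.OX/X.X
ply 2, O at OX./.OX/X.. | (0,2)=-1→OXO/.OX/X..*; (1,0)=-1→OX./OOX/X..; (2,1)=-1→OX./.OX/XO.; (2,2)=-1→OX./.OX/X.O
ply 3, X at OXO/.OX/X.. | (1,0)=+1→OXO/XOX/X..*; (2,1)=-1→OXO/.OX/XX.; (2,2)=-1→OXO/.OX/X.X
ply 4: OXO/XOX/X.. is terminal -1 (O); from O../.OX/X.. depth 7

X winning at [O../.OX/X..]: True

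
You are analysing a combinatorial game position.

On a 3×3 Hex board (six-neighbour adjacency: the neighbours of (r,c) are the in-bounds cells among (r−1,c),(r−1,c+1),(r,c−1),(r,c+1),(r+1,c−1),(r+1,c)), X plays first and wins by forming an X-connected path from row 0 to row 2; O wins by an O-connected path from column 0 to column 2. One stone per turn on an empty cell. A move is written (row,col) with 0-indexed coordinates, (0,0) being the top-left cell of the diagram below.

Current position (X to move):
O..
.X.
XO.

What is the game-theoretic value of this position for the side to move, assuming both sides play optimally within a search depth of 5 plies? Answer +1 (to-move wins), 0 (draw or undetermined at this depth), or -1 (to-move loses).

[O../.X./XO.] X move#1: (0,1):+1/OX./.X./XO.*, (0,2):+1/O.X/.X./XO., (1,0):+1/O../XX./XO., (1,2):+1/O../.XX/XO., (2,2):+1/O../.X./XOX
[OX./.X./XO.] end (terminal -1, O#2); searched O../.X./XO. to 5

value(O../.X./XO., X) = +1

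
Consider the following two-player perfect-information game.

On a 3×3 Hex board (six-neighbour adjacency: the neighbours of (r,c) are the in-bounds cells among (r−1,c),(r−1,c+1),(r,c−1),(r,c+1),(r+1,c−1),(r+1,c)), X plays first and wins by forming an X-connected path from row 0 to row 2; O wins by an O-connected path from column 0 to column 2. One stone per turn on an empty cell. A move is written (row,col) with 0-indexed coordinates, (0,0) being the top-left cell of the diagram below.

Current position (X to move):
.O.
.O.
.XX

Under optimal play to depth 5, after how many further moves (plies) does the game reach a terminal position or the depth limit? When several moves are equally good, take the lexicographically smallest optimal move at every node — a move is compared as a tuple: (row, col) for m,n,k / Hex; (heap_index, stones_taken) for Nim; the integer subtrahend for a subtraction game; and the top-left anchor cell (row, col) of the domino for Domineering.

PV length from [.O./.O./.XX]: 4 plies

ply 1, X at .O./.O./.XX | (0,0)=-1→XO./.O./.XX*; (0,2)=-1→.OX/.O./.XX; (1,0)=-1→.O./XO./.XX; (1,2)=-1→.O./.OX/.XX; (2,0)=-1→.O./.O./XXX
ply 2, O at XO./.O./.XX | (0,2)=+1→XOO/.O./.XX*; (1,0)=+1→XO./OO./.XX; (1,2)=+1→XO./.OO/.XX; (2,0)=+1→XO./.O./OXX
ply 3, X at XOO/.O./.XX | (1,0)=-1→XOO/XO./.XX*; (1,2)=-1→XOO/.OX/.XX; (2,0)=-1→XOO/.O./XXX
ply 4, O at XOO/XO./.XX | (1,2)=-1→XOO/XOO/.XX; (2,0)=+1→XOO/XO./OXX*
ply 5: XOO/XO./OXX is terminal -1 (X); from .O./.O./.XX depth 5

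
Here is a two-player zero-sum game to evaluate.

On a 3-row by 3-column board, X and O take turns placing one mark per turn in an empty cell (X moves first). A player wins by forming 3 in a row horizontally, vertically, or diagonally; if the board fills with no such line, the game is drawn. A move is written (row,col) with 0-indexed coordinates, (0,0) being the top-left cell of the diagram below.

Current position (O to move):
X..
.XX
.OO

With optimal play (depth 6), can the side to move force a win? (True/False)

O winning at [X../.XX/.OO]: True

[X../.XX/.OO] O move#1: (0,1):-1/XO./.XX/.OO, (0,2):-1/X.O/.XX/.OO, (1,0):+0/X../OXX/.OO, (2,0):+1/X../.XX/OOO*
[X../.XX/OOO] end (terminal -1, X#2); searched X../.XX/.OO to 6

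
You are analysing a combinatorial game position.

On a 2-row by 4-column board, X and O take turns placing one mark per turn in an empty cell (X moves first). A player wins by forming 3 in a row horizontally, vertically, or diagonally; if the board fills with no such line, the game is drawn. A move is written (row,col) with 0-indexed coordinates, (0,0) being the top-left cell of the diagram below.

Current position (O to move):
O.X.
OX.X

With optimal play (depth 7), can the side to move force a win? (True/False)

O winning at [O.X./OX.X]: False

ply 1, O at O.X./OX.X | (0,1)=-1→OOX./OX.X; (0,3)=-1→O.XO/OX.X; (1,2)=+0→O.X./OXOX*
ply 2, X at O.X./OXOX | (0,1)=+0→OXX./OXOX*; (0,3)=+0→O.XX/OXOX
ply 3, O at OXX./OXOX | (0,3)=+0→OXXO/OXOX*
ply 4: OXXO/OXOX is terminal +0 (X); from O.X./OX.X depth 7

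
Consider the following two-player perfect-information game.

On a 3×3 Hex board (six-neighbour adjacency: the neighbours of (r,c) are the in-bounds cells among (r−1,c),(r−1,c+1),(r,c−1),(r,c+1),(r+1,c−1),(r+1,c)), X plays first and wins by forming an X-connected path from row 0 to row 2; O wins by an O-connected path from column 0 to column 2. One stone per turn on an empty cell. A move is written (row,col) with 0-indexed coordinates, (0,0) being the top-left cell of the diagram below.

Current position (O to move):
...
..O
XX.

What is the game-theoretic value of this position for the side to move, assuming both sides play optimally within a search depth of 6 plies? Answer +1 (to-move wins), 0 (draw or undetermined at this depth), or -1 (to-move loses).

[.../..O/XX.] O move#1: (0,0):-1/O../..O/XX., (0,1):+1/.O./..O/XX.*, (0,2):-1/..O/..O/XX., (1,0):-1/.../O.O/XX., (1,1):-1/.../.OO/XX., (2,2):-1/.../..O/XXO
[.O./..O/XX.] X move#2: (0,0):-1/XO./..O/XX.*, (0,2):-1/.OX/..O/XX., (1,0):-1/.O./X.O/XX., (1,1):-1/.O./.XO/XX., (2,2):-1/.O./..O/XXX
[XO./..O/XX.] O move#3: (0,2):-1/XOO/..O/XX., (1,0):+1/XO./O.O/XX.*, (1,1):-1/XO./.OO/XX., (2,2):-1/XO./..O/XXO
[XO./O.O/XX.] X move#4: (0,2):-1/XOX/O.O/XX.*, (1,1):-1/XO./OXO/XX., (2,2):-1/XO./O.O/XXX
[XOX/O.O/XX.] O move#5: (1,1):+1/XOX/OOO/XX.*, (2,2):-1/XOX/O.O/XXO
[XOX/OOO/XX.] end (terminal -1, X#6); searched .../..O/XX. to 6

value(.../..O/XX., O) = +1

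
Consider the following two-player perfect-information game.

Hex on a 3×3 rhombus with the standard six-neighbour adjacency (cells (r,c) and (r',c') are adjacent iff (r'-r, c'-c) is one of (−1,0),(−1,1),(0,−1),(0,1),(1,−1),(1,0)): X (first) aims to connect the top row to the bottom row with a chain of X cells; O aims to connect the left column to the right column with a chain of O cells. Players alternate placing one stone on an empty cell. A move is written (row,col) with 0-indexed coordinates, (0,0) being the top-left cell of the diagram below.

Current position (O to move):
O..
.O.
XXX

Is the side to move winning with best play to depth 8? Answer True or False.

O winning at [O../.O./XXX]: True

ply 1, O at O../.O./XXX | (0,1)=+1→OO./.O./XXX*; (0,2)=+1→O.O/.O./XXX; (1,0)=+1→O../OO./XXX; (1,2)=+1→O../.OO/XXX
ply 2, X at OO./.O./XXX | (0,2)=-1→OOX/.O./XXX*; (1,0)=-1→OO./XO./XXX; (1,2)=-1→OO./.OX/XXX
ply 3, O at OOX/.O./XXX | (1,0)=-1→OOX/OO./XXX; (1,2)=+1→OOX/.OO/XXX*
ply 4: OOX/.OO/XXX is terminal -1 (X); from O../.O./XXX depth 8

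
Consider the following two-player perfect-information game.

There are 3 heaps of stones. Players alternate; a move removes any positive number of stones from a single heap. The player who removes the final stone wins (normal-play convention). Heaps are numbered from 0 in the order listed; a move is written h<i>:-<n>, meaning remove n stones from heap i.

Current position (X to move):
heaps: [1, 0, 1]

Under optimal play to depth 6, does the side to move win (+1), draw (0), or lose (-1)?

value((1,0,1), X) = -1

p1 X@[(1,0,1)]: h0:-1[(0,0,1)]-1* h2:-1[(1,0,0)]-1
p2 O@[(0,0,1)]: h2:-1[(0,0,0)]+1*
p3 X@[(0,0,0)] terminal -1; root [(1,0,1)] d6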